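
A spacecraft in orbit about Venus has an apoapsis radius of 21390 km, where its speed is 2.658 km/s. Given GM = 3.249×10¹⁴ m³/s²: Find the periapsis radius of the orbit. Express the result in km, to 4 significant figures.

periapsis radius ≈ 6482 km

r_a = 2.139×10⁷ m.
Specific energy ε = v²/2 − μ/r = -1.166×10⁷ J/kg, so a = −μ/(2ε) = 1.394×10⁷ m.
The apsides satisfy r_p + r_a = 2a, so the periapsis radius is 2a − r_a = 6.482×10⁶ m = 6482.0 km.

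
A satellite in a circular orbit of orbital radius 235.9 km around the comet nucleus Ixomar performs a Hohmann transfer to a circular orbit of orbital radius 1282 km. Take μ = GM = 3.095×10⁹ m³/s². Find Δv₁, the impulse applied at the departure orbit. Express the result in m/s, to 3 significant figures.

Δv ≈ 34.3 m/s

r₁ = 235.9 km = 2.359×10⁵ m.
r₂ = 1282 km = 1.282×10⁶ m.
Transfer ellipse a_t = (r₁ + r₂)/2 = 7.590×10⁵ m.
At r₁: circular v_c1 = √(μ/r₁) = 114.5 m/s; transfer-periapsis v_p = √[μ(2/r₁ − 1/a_t)] = 148.9 m/s.
Δv₁ = v_p − v_c1 = 34.33 m/s.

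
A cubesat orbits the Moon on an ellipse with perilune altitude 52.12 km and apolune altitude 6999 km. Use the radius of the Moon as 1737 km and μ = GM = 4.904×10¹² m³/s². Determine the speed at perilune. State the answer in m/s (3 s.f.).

r_p = 1737 + 52.12 = 1789.1 km = 1.7891×10⁶ m.
r_a = 1737 + 6999 = 8736.0 km = 8.7360×10⁶ m.
Semi-major axis a = (r_p + r_a)/2 = 5262.6 km = 5.263×10⁶ m.
Vis-viva: v² = μ(2/r − 1/a) = 4.904×10¹² × (1.118×10⁻⁶ − 1.900×10⁻⁷) = 4.550×10⁶ m²/s².
v = 2133 m/s.

v ≈ 2130 m/s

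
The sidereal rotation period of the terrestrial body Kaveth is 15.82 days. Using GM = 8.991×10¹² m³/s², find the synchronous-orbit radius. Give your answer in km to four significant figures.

r_sync ≈ 75210 km

T = 15.82 days = 1.367×10⁶ s.
A synchronous orbit has period T, so by Kepler's third law a = (μT²/4π²)^(1/3).
μT²/4π² = 8.991×10¹² × (1.367×10⁶)² / 39.48 = 4.255×10²³ m³.
a = 7.521×10⁷ m = 75214 km.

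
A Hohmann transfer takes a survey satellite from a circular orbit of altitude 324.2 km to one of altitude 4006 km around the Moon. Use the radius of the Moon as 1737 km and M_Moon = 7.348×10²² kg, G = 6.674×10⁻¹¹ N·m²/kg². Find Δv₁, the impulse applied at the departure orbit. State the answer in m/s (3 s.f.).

Δv ≈ 329 m/s

μ = GM = 6.674×10⁻¹¹ × 7.348×10²² = 4.904×10¹² m³/s².
r₁ = 1737 + 324.2 = 2061.2 km = 2.0612×10⁶ m.
r₂ = 1737 + 4006 = 5743.0 km = 5.7430×10⁶ m.
Transfer ellipse a_t = (r₁ + r₂)/2 = 3.902×10⁶ m.
At r₁: circular v_c1 = √(μ/r₁) = 1542 m/s; transfer-perilune v_p = √[μ(2/r₁ − 1/a_t)] = 1871 m/s.
Δv₁ = v_p − v_c1 = 328.8 m/s.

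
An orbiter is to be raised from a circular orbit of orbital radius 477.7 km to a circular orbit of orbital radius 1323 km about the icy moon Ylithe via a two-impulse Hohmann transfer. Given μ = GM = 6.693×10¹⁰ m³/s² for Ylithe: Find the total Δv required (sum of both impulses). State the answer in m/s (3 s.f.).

Δv_total ≈ 141 m/s

r₁ = 477.7 km = 4.777×10⁵ m.
r₂ = 1323 km = 1.323×10⁶ m.
Transfer ellipse a_t = (r₁ + r₂)/2 = 9.004×10⁵ m.
At r₁: circular v_c1 = √(μ/r₁) = 374.3 m/s; transfer-periapsis v_p = √[μ(2/r₁ − 1/a_t)] = 453.7 m/s.
Δv₁ = v_p − v_c1 = 79.43 m/s.
At r₂: circular v_c2 = √(μ/r₂) = 224.9 m/s; transfer-apoapsis v_a = √[μ(2/r₂ − 1/a_t)] = 163.8 m/s.
Δv₂ = v_c2 − v_a = 61.09 m/s.
Total Δv = Δv₁ + Δv₂ = 140.5 m/s.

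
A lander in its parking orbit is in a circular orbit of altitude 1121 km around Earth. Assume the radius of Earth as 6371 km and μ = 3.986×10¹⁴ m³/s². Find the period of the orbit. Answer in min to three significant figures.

r = 6371 + 1121 = 7492.0 km = 7.4920×10⁶ m.
Kepler's third law: T = 2π√(r³/μ) = 2π√((7.492×10⁶)³ / 3.986×10¹⁴).
r³/μ = 1.055×10⁶ s², so T = 2π × 1.027×10³ = 6.454×10³ s.
Converting: 6.454×10³ s ÷ 60.00 = 107.6 min.

T ≈ 108 min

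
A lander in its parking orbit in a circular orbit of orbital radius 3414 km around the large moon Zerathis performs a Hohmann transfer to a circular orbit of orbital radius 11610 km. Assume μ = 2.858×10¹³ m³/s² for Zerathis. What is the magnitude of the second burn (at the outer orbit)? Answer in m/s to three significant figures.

r₁ = 3414 km = 3.414×10⁶ m.
r₂ = 11610 km = 1.161×10⁷ m.
Transfer ellipse a_t = (r₁ + r₂)/2 = 7.512×10⁶ m.
At r₁: circular v_c1 = √(μ/r₁) = 2893 m/s; transfer-periapsis v_p = √[μ(2/r₁ − 1/a_t)] = 3597 m/s.
At r₂: circular v_c2 = √(μ/r₂) = 1569 m/s; transfer-apoapsis v_a = √[μ(2/r₂ − 1/a_t)] = 1058 m/s.
Δv₂ = v_c2 − v_a = 511.3 m/s.

Δv ≈ 511 m/s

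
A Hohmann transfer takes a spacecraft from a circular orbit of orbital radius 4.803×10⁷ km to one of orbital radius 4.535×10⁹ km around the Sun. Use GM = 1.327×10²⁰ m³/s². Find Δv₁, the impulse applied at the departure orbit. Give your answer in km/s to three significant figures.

Δv ≈ 21.4 km/s

r₁ = 4.803×10⁷ km = 4.803×10¹⁰ m.
r₂ = 4.535×10⁹ km = 4.535×10¹² m.
Transfer ellipse a_t = (r₁ + r₂)/2 = 2.292×10¹² m.
At r₁: circular v_c1 = √(μ/r₁) = 52560 m/s; transfer-perihelion v_p = √[μ(2/r₁ − 1/a_t)] = 73940 m/s.
Δv₁ = v_p − v_c1 = 21380 m/s.
= 21.38 km/s.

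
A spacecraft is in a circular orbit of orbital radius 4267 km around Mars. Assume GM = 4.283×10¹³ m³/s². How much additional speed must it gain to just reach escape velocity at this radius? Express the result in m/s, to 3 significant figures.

Δv ≈ 1310 m/s

r = 4267 km = 4.267×10⁶ m.
Circular speed v_c = √(μ/r) = 3168 m/s.
Escape speed v_esc = √(2μ/r) = √2 × v_c = 4481 m/s.
Δv = v_esc − v_c = 1312 m/s.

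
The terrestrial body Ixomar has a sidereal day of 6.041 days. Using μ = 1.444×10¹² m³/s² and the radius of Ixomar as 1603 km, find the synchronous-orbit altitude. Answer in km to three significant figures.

h_sync ≈ 19900 km

T = 6.041 days = 5.219×10⁵ s.
A synchronous orbit has period T, so by Kepler's third law a = (μT²/4π²)^(1/3).
μT²/4π² = 1.444×10¹² × (5.219×10⁵)² / 39.48 = 9.964×10²¹ m³.
a = 2.152×10⁷ m = 21519 km.
Altitude h = a − R = 21519 − 1603 = 19916 km.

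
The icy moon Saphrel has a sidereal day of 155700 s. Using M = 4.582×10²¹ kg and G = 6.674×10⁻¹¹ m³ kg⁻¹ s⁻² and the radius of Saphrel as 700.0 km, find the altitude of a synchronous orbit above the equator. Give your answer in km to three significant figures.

h_sync ≈ 5030 km

μ = GM = 6.674×10⁻¹¹ × 4.582×10²¹ = 3.058×10¹¹ m³/s².
A synchronous orbit has period T, so by Kepler's third law a = (μT²/4π²)^(1/3).
μT²/4π² = 3.058×10¹¹ × (1.557×10⁵)² / 39.48 = 1.878×10²⁰ m³.
a = 5.726×10⁶ m = 5726.5 km.
Altitude h = a − R = 5726.5 − 700.0 = 5026.5 km.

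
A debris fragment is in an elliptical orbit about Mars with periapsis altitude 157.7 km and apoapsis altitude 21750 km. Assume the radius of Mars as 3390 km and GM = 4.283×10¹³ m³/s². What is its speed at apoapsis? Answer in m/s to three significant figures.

v ≈ 649 m/s

r_p = 3390 + 157.7 = 3547.7 km = 3.5477×10⁶ m.
r_a = 3390 + 21750 = 25140 km = 2.5140×10⁷ m.
Semi-major axis a = (r_p + r_a)/2 = 14344 km = 1.434×10⁷ m.
Vis-viva: v² = μ(2/r − 1/a) = 4.283×10¹³ × (7.955×10⁻⁸ − 6.972×10⁻⁸) = 4.214×10⁵ m²/s².
v = 649.1 m/s.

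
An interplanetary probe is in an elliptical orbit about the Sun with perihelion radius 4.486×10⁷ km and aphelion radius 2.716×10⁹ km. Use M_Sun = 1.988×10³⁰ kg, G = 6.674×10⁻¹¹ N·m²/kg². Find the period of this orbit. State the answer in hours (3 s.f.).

T ≈ 246000 hours

μ = GM = 6.674×10⁻¹¹ × 1.988×10³⁰ = 1.327×10²⁰ m³/s².
Semi-major axis a = (r_p + r_a)/2 = (4.4860×10⁷ + 2.7160×10⁹)/2 = 1.3804×10⁹ km = 1.380×10¹² m.
By Kepler's third law T = 2π√(a³/μ) = 2π × 1.408×10⁸ = 8.847×10⁸ s.
= 2.458×10⁵ hours.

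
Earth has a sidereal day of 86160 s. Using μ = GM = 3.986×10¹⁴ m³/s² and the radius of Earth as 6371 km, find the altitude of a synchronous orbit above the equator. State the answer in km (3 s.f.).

A synchronous orbit has period T, so by Kepler's third law a = (μT²/4π²)^(1/3).
μT²/4π² = 3.986×10¹⁴ × (8.616×10⁴)² / 39.48 = 7.495×10²² m³.
a = 4.216×10⁷ m = 42163 km.
Altitude h = a − R = 42163 − 6371 = 35792 km.

h_sync ≈ 35800 km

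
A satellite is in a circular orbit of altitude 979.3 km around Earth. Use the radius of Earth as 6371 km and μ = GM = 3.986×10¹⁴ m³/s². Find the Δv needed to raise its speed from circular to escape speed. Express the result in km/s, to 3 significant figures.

Δv ≈ 3.05 km/s

r = 6371 + 979.3 = 7350.3 km = 7.3503×10⁶ m.
Circular speed v_c = √(μ/r) = 7364 m/s.
Escape speed v_esc = √(2μ/r) = √2 × v_c = 10410 m/s.
Δv = v_esc − v_c = 3050 m/s = 3.050 km/s.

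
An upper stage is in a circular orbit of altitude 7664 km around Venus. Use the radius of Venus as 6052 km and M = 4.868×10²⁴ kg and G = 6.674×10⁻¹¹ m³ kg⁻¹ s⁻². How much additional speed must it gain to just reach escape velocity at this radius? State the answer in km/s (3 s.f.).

μ = GM = 6.674×10⁻¹¹ × 4.868×10²⁴ = 3.249×10¹⁴ m³/s².
r = 6052 + 7664 = 13716 km = 1.3716×10⁷ m.
Circular speed v_c = √(μ/r) = 4867 m/s.
Escape speed v_esc = √(2μ/r) = √2 × v_c = 6883 m/s.
Δv = v_esc − v_c = 2016 m/s = 2.016 km/s.

Δv ≈ 2.02 km/s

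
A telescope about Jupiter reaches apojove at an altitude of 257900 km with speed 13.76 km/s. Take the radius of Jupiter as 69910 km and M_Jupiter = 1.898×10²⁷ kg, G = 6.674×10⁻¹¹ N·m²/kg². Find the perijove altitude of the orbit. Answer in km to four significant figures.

μ = GM = 6.674×10⁻¹¹ × 1.898×10²⁷ = 1.267×10¹⁷ m³/s².
r_a = 69910 + 257900 = 3.2781×10⁵ km = 3.278×10⁸ m.
Specific energy ε = v²/2 − μ/r = -2.918×10⁸ J/kg, so a = −μ/(2ε) = 2.171×10⁸ m.
The apsides satisfy r_p + r_a = 2a, so the perijove radius is 2a − r_a = 1.064×10⁸ m = 1.0637×10⁵ km.
Perijove altitude = 1.0637×10⁵ − 69910 = 36459 km.

perijove altitude ≈ 36460 km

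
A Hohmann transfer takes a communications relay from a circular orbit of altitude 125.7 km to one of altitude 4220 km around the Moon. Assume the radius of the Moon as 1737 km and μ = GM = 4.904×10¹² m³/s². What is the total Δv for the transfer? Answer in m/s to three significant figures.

Δv_total ≈ 661 m/s

r₁ = 1737 + 125.7 = 1862.7 km = 1.8627×10⁶ m.
r₂ = 1737 + 4220 = 5957.0 km = 5.9570×10⁶ m.
Transfer ellipse a_t = (r₁ + r₂)/2 = 3.910×10⁶ m.
At r₁: circular v_c1 = √(μ/r₁) = 1623 m/s; transfer-perilune v_p = √[μ(2/r₁ − 1/a_t)] = 2003 m/s.
Δv₁ = v_p − v_c1 = 380.2 m/s.
At r₂: circular v_c2 = √(μ/r₂) = 907.3 m/s; transfer-apolune v_a = √[μ(2/r₂ − 1/a_t)] = 626.3 m/s.
Δv₂ = v_c2 − v_a = 281.1 m/s.
Total Δv = Δv₁ + Δv₂ = 661.3 m/s.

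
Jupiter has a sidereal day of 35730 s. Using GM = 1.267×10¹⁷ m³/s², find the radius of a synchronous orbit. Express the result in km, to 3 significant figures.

A synchronous orbit has period T, so by Kepler's third law a = (μT²/4π²)^(1/3).
μT²/4π² = 1.267×10¹⁷ × (3.573×10⁴)² / 39.48 = 4.097×10²⁴ m³.
a = 1.600×10⁸ m = 1.6002×10⁵ km.

r_sync ≈ 1.60×10⁵ km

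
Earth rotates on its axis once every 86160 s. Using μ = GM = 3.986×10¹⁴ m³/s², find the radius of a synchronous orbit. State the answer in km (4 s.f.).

r_sync ≈ 42160 km

A synchronous orbit has period T, so by Kepler's third law a = (μT²/4π²)^(1/3).
μT²/4π² = 3.986×10¹⁴ × (8.616×10⁴)² / 39.48 = 7.495×10²² m³.
a = 4.216×10⁷ m = 42163 km.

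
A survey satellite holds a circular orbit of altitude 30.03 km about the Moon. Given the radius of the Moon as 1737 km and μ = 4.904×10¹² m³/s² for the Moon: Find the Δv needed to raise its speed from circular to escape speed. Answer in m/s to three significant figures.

r = 1737 + 30.03 = 1767.0 km = 1.7670×10⁶ m.
Circular speed v_c = √(μ/r) = 1666 m/s.
Escape speed v_esc = √(2μ/r) = √2 × v_c = 2356 m/s.
Δv = v_esc − v_c = 690.0 m/s.

Δv ≈ 690 m/s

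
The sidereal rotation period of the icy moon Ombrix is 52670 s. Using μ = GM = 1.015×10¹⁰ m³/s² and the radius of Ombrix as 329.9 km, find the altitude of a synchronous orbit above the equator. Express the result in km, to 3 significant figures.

h_sync ≈ 564 km

A synchronous orbit has period T, so by Kepler's third law a = (μT²/4π²)^(1/3).
μT²/4π² = 1.015×10¹⁰ × (5.267×10⁴)² / 39.48 = 7.132×10¹⁷ m³.
a = 8.935×10⁵ m = 893.47 km.
Altitude h = a − R = 893.47 − 329.9 = 563.57 km.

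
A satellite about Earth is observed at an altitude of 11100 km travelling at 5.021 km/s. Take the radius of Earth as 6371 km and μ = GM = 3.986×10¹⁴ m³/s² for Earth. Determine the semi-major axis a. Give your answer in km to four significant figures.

r = 6371 + 11100 = 17471 km = 1.747×10⁷ m.
Vis-viva rearranged: 1/a = 2/r − v²/μ = 1.145×10⁻⁷ − 6.325×10⁻⁸ = 5.123×10⁻⁸ m⁻¹.
a = 1.952×10⁷ m = 19521 km.

a ≈ 19520 km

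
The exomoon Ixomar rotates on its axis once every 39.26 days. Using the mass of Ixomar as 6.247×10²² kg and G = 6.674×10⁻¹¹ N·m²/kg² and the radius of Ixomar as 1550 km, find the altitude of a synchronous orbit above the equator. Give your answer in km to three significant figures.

h_sync ≈ 1.05×10⁵ km

μ = GM = 6.674×10⁻¹¹ × 6.247×10²² = 4.169×10¹² m³/s².
T = 39.26 days = 3.392×10⁶ s.
A synchronous orbit has period T, so by Kepler's third law a = (μT²/4π²)^(1/3).
μT²/4π² = 4.169×10¹² × (3.392×10⁶)² / 39.48 = 1.215×10²⁴ m³.
a = 1.067×10⁸ m = 1.0671×10⁵ km.
Altitude h = a − R = 1.0671×10⁵ − 1550 = 1.0516×10⁵ km.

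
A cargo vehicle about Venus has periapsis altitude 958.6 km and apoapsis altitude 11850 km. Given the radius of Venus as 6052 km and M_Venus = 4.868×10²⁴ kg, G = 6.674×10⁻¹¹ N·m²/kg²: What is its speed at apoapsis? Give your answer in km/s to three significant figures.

v ≈ 3.20 km/s

μ = GM = 6.674×10⁻¹¹ × 4.868×10²⁴ = 3.249×10¹⁴ m³/s².
r_p = 6052 + 958.6 = 7010.6 km = 7.0106×10⁶ m.
r_a = 6052 + 11850 = 17902 km = 1.7902×10⁷ m.
Semi-major axis a = (r_p + r_a)/2 = 12456 km = 1.246×10⁷ m.
Vis-viva: v² = μ(2/r − 1/a) = 3.249×10¹⁴ × (1.117×10⁻⁷ − 8.028×10⁻⁸) = 1.021×10⁷ m²/s².
v = 3196 m/s = 3.196 km/s.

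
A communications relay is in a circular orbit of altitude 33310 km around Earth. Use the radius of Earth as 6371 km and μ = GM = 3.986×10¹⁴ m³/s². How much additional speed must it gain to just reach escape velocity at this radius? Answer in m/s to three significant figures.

Δv ≈ 1310 m/s

r = 6371 + 33310 = 39681 km = 3.9681×10⁷ m.
Circular speed v_c = √(μ/r) = 3169 m/s.
Escape speed v_esc = √(2μ/r) = √2 × v_c = 4482 m/s.
Δv = v_esc − v_c = 1313 m/s.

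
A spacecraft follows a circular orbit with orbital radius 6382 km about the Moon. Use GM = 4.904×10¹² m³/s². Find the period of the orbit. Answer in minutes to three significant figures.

T ≈ 762 minutes

r = 6382 km = 6.382×10⁶ m.
Kepler's third law: T = 2π√(r³/μ) = 2π√((6.382×10⁶)³ / 4.904×10¹²).
r³/μ = 5.301×10⁷ s², so T = 2π × 7.280×10³ = 4.574×10⁴ s.
Converting: 4.574×10⁴ s ÷ 60.00 = 762.4 minutes.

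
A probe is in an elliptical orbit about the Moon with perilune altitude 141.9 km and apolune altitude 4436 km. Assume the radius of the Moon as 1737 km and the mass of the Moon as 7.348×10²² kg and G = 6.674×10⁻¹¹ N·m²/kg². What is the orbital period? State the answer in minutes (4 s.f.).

T ≈ 382.0 minutes

μ = GM = 6.674×10⁻¹¹ × 7.348×10²² = 4.904×10¹² m³/s².
r_p = 1737 + 141.9 = 1878.9 km = 1.8789×10⁶ m.
r_a = 1737 + 4436 = 6173.0 km = 6.1730×10⁶ m.
Semi-major axis a = (r_p + r_a)/2 = (1878.9 + 6173.0)/2 = 4025.9 km = 4.026×10⁶ m.
By Kepler's third law T = 2π√(a³/μ) = 2π × 3.648×10³ = 2.292×10⁴ s.
= 382.0 minutes.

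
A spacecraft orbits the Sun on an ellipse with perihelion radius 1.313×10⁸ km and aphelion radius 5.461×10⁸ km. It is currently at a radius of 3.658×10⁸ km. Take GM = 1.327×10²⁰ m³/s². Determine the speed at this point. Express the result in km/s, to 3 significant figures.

Semi-major axis a = (r_p + r_a)/2 = 3.3870×10⁸ km = 3.387×10¹¹ m.
Vis-viva: v² = μ(2/r − 1/a) = 1.327×10²⁰ × (5.467×10⁻¹² − 2.952×10⁻¹²) = 3.337×10⁸ m²/s².
v = 18270 m/s = 18.27 km/s.

v ≈ 18.3 km/s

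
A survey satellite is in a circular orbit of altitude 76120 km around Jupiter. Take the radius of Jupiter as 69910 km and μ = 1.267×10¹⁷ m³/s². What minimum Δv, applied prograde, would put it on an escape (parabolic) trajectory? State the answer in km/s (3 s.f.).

Δv ≈ 12.2 km/s

r = 69910 + 76120 = 146030 km = 1.4603×10⁸ m.
Circular speed v_c = √(μ/r) = 29460 m/s.
Escape speed v_esc = √(2μ/r) = √2 × v_c = 41660 m/s.
Δv = v_esc − v_c = 12200 m/s = 12.20 km/s.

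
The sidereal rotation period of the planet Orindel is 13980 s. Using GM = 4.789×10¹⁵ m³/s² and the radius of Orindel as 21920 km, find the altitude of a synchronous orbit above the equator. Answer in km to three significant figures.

h_sync ≈ 6810 km

A synchronous orbit has period T, so by Kepler's third law a = (μT²/4π²)^(1/3).
μT²/4π² = 4.789×10¹⁵ × (1.398×10⁴)² / 39.48 = 2.371×10²² m³.
a = 2.873×10⁷ m = 28728 km.
Altitude h = a − R = 28728 − 21920 = 6807.6 km.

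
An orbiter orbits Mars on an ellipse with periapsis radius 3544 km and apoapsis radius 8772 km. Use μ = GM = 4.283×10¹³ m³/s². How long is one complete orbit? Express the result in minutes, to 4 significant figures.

Semi-major axis a = (r_p + r_a)/2 = (3544.0 + 8772.0)/2 = 6158.0 km = 6.158×10⁶ m.
By Kepler's third law T = 2π√(a³/μ) = 2π × 2.335×10³ = 1.467×10⁴ s.
= 244.5 minutes.

T ≈ 244.5 minutes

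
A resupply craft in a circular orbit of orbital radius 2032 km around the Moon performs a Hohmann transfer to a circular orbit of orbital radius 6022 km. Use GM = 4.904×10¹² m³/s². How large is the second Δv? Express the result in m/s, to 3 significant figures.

r₁ = 2032 km = 2.032×10⁶ m.
r₂ = 6022 km = 6.022×10⁶ m.
Transfer ellipse a_t = (r₁ + r₂)/2 = 4.027×10⁶ m.
At r₁: circular v_c1 = √(μ/r₁) = 1554 m/s; transfer-perilune v_p = √[μ(2/r₁ − 1/a_t)] = 1900 m/s.
At r₂: circular v_c2 = √(μ/r₂) = 902.4 m/s; transfer-apolune v_a = √[μ(2/r₂ − 1/a_t)] = 641.0 m/s.
Δv₂ = v_c2 − v_a = 261.4 m/s.

Δv ≈ 261 m/s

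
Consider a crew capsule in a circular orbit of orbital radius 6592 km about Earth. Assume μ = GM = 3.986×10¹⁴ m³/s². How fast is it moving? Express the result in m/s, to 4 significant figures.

v ≈ 7776 m/s

r = 6592 km = 6.592×10⁶ m.
For a circular orbit v = √(μ/r) = √(3.986×10¹⁴ / 6.592×10⁶) = √(6.047×10⁷) = 7776 m/s.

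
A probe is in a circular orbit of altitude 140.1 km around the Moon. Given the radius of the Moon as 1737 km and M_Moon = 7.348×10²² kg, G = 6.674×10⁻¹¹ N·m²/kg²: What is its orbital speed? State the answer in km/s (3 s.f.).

μ = GM = 6.674×10⁻¹¹ × 7.348×10²² = 4.904×10¹² m³/s².
r = 1737 + 140.1 = 1877.1 km = 1.8771×10⁶ m.
For a circular orbit v = √(μ/r) = √(4.904×10¹² / 1.877×10⁶) = √(2.613×10⁶) = 1616 m/s.
That is 1.616 km/s.

v ≈ 1.62 km/s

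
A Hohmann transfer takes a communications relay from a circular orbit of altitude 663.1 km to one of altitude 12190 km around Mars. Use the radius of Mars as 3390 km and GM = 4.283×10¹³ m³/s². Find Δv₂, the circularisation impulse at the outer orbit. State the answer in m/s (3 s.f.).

r₁ = 3390 + 663.1 = 4053.1 km = 4.0531×10⁶ m.
r₂ = 3390 + 12190 = 15580 km = 1.5580×10⁷ m.
Transfer ellipse a_t = (r₁ + r₂)/2 = 9.817×10⁶ m.
At r₁: circular v_c1 = √(μ/r₁) = 3251 m/s; transfer-periapsis v_p = √[μ(2/r₁ − 1/a_t)] = 4095 m/s.
At r₂: circular v_c2 = √(μ/r₂) = 1658 m/s; transfer-apoapsis v_a = √[μ(2/r₂ − 1/a_t)] = 1065 m/s.
Δv₂ = v_c2 − v_a = 592.6 m/s.

Δv ≈ 593 m/s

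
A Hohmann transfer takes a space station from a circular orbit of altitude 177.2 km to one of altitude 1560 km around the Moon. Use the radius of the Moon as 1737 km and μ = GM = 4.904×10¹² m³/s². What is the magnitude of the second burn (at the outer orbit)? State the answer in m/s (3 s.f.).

Δv ≈ 174 m/s

r₁ = 1737 + 177.2 = 1914.2 km = 1.9142×10⁶ m.
r₂ = 1737 + 1560 = 3297.0 km = 3.2970×10⁶ m.
Transfer ellipse a_t = (r₁ + r₂)/2 = 2.606×10⁶ m.
At r₁: circular v_c1 = √(μ/r₁) = 1601 m/s; transfer-perilune v_p = √[μ(2/r₁ − 1/a_t)] = 1800 m/s.
At r₂: circular v_c2 = √(μ/r₂) = 1220 m/s; transfer-apolune v_a = √[μ(2/r₂ − 1/a_t)] = 1045 m/s.
Δv₂ = v_c2 − v_a = 174.3 m/s.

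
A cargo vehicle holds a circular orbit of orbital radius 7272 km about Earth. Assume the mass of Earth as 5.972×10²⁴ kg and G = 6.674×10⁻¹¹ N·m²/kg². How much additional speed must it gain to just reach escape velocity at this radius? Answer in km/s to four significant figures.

Δv ≈ 3.067 km/s

μ = GM = 6.674×10⁻¹¹ × 5.972×10²⁴ = 3.986×10¹⁴ m³/s².
r = 7272 km = 7.272×10⁶ m.
Circular speed v_c = √(μ/r) = 7403 m/s.
Escape speed v_esc = √(2μ/r) = √2 × v_c = 10470 m/s.
Δv = v_esc − v_c = 3067 m/s = 3.067 km/s.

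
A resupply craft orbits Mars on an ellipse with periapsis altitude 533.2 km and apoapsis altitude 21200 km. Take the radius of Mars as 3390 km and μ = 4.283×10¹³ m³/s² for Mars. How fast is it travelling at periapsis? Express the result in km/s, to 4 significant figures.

v ≈ 4.339 km/s

r_p = 3390 + 533.2 = 3923.2 km = 3.9232×10⁶ m.
r_a = 3390 + 21200 = 24590 km = 2.4590×10⁷ m.
Semi-major axis a = (r_p + r_a)/2 = 14257 km = 1.426×10⁷ m.
Vis-viva: v² = μ(2/r − 1/a) = 4.283×10¹³ × (5.098×10⁻⁷ − 7.014×10⁻⁸) = 1.883×10⁷ m²/s².
v = 4339 m/s = 4.339 km/s.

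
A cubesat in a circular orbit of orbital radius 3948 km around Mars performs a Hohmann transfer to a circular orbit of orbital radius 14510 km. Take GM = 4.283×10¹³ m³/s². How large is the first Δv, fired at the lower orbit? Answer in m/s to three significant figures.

r₁ = 3948 km = 3.948×10⁶ m.
r₂ = 14510 km = 1.451×10⁷ m.
Transfer ellipse a_t = (r₁ + r₂)/2 = 9.229×10⁶ m.
At r₁: circular v_c1 = √(μ/r₁) = 3294 m/s; transfer-periapsis v_p = √[μ(2/r₁ − 1/a_t)] = 4130 m/s.
Δv₁ = v_p − v_c1 = 836.2 m/s.

Δv ≈ 836 m/s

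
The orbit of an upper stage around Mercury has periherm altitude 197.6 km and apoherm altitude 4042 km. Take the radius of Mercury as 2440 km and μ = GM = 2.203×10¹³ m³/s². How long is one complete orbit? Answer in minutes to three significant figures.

r_p = 2440 + 197.6 = 2637.6 km = 2.6376×10⁶ m.
r_a = 2440 + 4042 = 6482.0 km = 6.4820×10⁶ m.
Semi-major axis a = (r_p + r_a)/2 = (2637.6 + 6482.0)/2 = 4559.8 km = 4.560×10⁶ m.
By Kepler's third law T = 2π√(a³/μ) = 2π × 2.074×10³ = 1.303×10⁴ s.
= 217.2 minutes.

T ≈ 217 minutes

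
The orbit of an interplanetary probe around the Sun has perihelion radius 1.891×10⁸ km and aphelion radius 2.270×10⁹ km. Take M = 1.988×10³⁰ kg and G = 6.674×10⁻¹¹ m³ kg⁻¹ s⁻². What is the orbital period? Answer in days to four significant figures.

μ = GM = 6.674×10⁻¹¹ × 1.988×10³⁰ = 1.327×10²⁰ m³/s².
Semi-major axis a = (r_p + r_a)/2 = (1.8910×10⁸ + 2.2700×10⁹)/2 = 1.2296×10⁹ km = 1.230×10¹² m.
By Kepler's third law T = 2π√(a³/μ) = 2π × 1.184×10⁸ = 7.437×10⁸ s.
= 8608 days.

T ≈ 8608 days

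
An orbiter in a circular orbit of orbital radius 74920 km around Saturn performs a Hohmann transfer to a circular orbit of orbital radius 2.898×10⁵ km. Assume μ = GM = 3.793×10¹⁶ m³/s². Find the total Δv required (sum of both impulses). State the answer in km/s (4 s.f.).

r₁ = 74920 km = 7.492×10⁷ m.
r₂ = 2.898×10⁵ km = 2.898×10⁸ m.
Transfer ellipse a_t = (r₁ + r₂)/2 = 1.824×10⁸ m.
At r₁: circular v_c1 = √(μ/r₁) = 22500 m/s; transfer-perikrone v_p = √[μ(2/r₁ − 1/a_t)] = 28360 m/s.
Δv₁ = v_p − v_c1 = 5864 m/s.
At r₂: circular v_c2 = √(μ/r₂) = 11440 m/s; transfer-apokrone v_a = √[μ(2/r₂ − 1/a_t)] = 7333 m/s.
Δv₂ = v_c2 − v_a = 4108 m/s.
Total Δv = Δv₁ + Δv₂ = 9972 m/s = 9.972 km/s.

Δv_total ≈ 9.972 km/s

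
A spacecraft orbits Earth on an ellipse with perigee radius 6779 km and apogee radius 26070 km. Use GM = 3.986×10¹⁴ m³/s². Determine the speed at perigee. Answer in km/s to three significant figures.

Semi-major axis a = (r_p + r_a)/2 = 16424 km = 1.642×10⁷ m.
Vis-viva: v² = μ(2/r − 1/a) = 3.986×10¹⁴ × (2.950×10⁻⁷ − 6.088×10⁻⁸) = 9.333×10⁷ m²/s².
v = 9661 m/s = 9.661 km/s.

v ≈ 9.66 km/s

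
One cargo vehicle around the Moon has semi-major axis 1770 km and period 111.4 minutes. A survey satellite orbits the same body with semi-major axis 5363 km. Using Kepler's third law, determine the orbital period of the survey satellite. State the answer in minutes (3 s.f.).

Kepler's third law: T² ∝ a³, so T₂ = T₁ (a₂/a₁)^(3/2).
a₂/a₁ = 3.030, (a₂/a₁)^(3/2) = 5.274.
T₂ = 111.4 × 5.274 = 587.5 minutes.

T₂ ≈ 588 minutes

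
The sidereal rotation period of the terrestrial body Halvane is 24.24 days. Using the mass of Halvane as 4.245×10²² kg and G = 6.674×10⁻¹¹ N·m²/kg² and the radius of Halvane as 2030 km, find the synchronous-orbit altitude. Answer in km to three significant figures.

h_sync ≈ 66000 km

μ = GM = 6.674×10⁻¹¹ × 4.245×10²² = 2.833×10¹² m³/s².
T = 24.24 days = 2.094×10⁶ s.
A synchronous orbit has period T, so by Kepler's third law a = (μT²/4π²)^(1/3).
μT²/4π² = 2.833×10¹² × (2.094×10⁶)² / 39.48 = 3.148×10²³ m³.
a = 6.802×10⁷ m = 68025 km.
Altitude h = a − R = 68025 − 2030 = 65995 km.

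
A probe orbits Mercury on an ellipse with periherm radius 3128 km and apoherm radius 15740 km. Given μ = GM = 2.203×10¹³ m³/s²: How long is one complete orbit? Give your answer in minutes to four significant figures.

Semi-major axis a = (r_p + r_a)/2 = (3128.0 + 15740)/2 = 9434.0 km = 9.434×10⁶ m.
By Kepler's third law T = 2π√(a³/μ) = 2π × 6.174×10³ = 3.879×10⁴ s.
= 646.5 minutes.

T ≈ 646.5 minutes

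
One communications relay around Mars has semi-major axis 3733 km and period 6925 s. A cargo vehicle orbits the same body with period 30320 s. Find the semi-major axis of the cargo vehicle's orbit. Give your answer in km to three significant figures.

Kepler's third law: a³ ∝ T², so a₂ = a₁ (T₂/T₁)^(2/3).
T₂/T₁ = 4.378, (T₂/T₁)^(2/3) = 2.676.
a₂ = 3733 × 2.676 = 9991 km.

a₂ ≈ 9990 km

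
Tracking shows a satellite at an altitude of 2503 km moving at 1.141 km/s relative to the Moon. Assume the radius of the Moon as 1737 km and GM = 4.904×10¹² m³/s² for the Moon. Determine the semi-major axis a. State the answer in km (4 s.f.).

a ≈ 4849 km

r = 1737 + 2503 = 4240.0 km = 4.240×10⁶ m.
Vis-viva rearranged: 1/a = 2/r − v²/μ = 4.717×10⁻⁷ − 2.655×10⁻⁷ = 2.062×10⁻⁷ m⁻¹.
a = 4.849×10⁶ m = 4849.1 km.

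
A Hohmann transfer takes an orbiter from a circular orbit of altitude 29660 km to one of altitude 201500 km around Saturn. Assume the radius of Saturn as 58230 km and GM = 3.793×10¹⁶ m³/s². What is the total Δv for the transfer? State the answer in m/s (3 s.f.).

Δv_total ≈ 8110 m/s

r₁ = 58230 + 29660 = 87890 km = 8.7890×10⁷ m.
r₂ = 58230 + 201500 = 259730 km = 2.5973×10⁸ m.
Transfer ellipse a_t = (r₁ + r₂)/2 = 1.738×10⁸ m.
At r₁: circular v_c1 = √(μ/r₁) = 20770 m/s; transfer-perikrone v_p = √[μ(2/r₁ − 1/a_t)] = 25390 m/s.
Δv₁ = v_p − v_c1 = 4621 m/s.
At r₂: circular v_c2 = √(μ/r₂) = 12080 m/s; transfer-apokrone v_a = √[μ(2/r₂ − 1/a_t)] = 8593 m/s.
Δv₂ = v_c2 − v_a = 3491 m/s.
Total Δv = Δv₁ + Δv₂ = 8112 m/s.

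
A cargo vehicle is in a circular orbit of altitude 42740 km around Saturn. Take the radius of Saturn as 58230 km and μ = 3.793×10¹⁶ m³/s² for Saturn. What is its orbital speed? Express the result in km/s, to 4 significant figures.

r = 58230 + 42740 = 100970 km = 1.0097×10⁸ m.
For a circular orbit v = √(μ/r) = √(3.793×10¹⁶ / 1.010×10⁸) = √(3.757×10⁸) = 19380 m/s.
That is 19.38 km/s.

v ≈ 19.38 km/s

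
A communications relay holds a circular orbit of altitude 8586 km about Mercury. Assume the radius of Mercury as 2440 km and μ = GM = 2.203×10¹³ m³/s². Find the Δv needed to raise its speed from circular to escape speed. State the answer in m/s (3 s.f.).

Δv ≈ 585 m/s

r = 2440 + 8586 = 11026 km = 1.1026×10⁷ m.
Circular speed v_c = √(μ/r) = 1414 m/s.
Escape speed v_esc = √(2μ/r) = √2 × v_c = 1999 m/s.
Δv = v_esc − v_c = 585.5 m/s.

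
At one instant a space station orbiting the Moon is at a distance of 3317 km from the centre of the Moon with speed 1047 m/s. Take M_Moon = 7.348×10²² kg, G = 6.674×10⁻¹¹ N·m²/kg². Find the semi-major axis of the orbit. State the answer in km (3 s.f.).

μ = GM = 6.674×10⁻¹¹ × 7.348×10²² = 4.904×10¹² m³/s².
r = 3.317×10⁶ m.
Specific orbital energy ε = v²/2 − μ/r = (1047)²/2 − 4.904×10¹²/3.317×10⁶ = -9.304×10⁵ J/kg.
Since ε = −μ/(2a), a = −μ/(2ε) = 2.636×10⁶ m = 2635.6 km.

a ≈ 2640 km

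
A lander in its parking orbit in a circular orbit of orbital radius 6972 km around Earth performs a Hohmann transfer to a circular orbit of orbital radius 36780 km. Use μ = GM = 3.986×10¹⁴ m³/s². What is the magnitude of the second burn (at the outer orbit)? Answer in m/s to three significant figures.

Δv ≈ 1430 m/s

r₁ = 6972 km = 6.972×10⁶ m.
r₂ = 36780 km = 3.678×10⁷ m.
Transfer ellipse a_t = (r₁ + r₂)/2 = 2.188×10⁷ m.
At r₁: circular v_c1 = √(μ/r₁) = 7561 m/s; transfer-perigee v_p = √[μ(2/r₁ − 1/a_t)] = 9804 m/s.
At r₂: circular v_c2 = √(μ/r₂) = 3292 m/s; transfer-apogee v_a = √[μ(2/r₂ − 1/a_t)] = 1858 m/s.
Δv₂ = v_c2 − v_a = 1434 m/s.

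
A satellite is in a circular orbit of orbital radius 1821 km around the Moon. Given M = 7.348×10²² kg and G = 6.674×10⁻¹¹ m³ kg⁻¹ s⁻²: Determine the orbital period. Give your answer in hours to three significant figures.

T ≈ 1.94 hours

μ = GM = 6.674×10⁻¹¹ × 7.348×10²² = 4.904×10¹² m³/s².
r = 1821 km = 1.821×10⁶ m.
Kepler's third law: T = 2π√(r³/μ) = 2π√((1.821×10⁶)³ / 4.904×10¹²).
r³/μ = 1.231×10⁶ s², so T = 2π × 1.110×10³ = 6.972×10³ s.
Converting: 6.972×10³ s ÷ 3600 = 1.937 hours.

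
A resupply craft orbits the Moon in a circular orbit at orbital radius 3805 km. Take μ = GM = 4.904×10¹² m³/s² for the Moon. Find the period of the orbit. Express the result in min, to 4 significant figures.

T ≈ 351.0 min

r = 3805 km = 3.805×10⁶ m.
Kepler's third law: T = 2π√(r³/μ) = 2π√((3.805×10⁶)³ / 4.904×10¹²).
r³/μ = 1.123×10⁷ s², so T = 2π × 3.352×10³ = 2.106×10⁴ s.
Converting: 2.106×10⁴ s ÷ 60.00 = 351.0 min.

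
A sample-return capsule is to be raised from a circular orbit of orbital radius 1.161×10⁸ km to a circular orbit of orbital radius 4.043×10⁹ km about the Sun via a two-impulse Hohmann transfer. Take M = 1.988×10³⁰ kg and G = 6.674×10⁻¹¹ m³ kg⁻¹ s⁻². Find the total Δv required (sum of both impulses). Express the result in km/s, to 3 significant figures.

Δv_total ≈ 17.7 km/s

μ = GM = 6.674×10⁻¹¹ × 1.988×10³⁰ = 1.327×10²⁰ m³/s².
r₁ = 1.161×10⁸ km = 1.161×10¹¹ m.
r₂ = 4.043×10⁹ km = 4.043×10¹² m.
Transfer ellipse a_t = (r₁ + r₂)/2 = 2.080×10¹² m.
At r₁: circular v_c1 = √(μ/r₁) = 33810 m/s; transfer-perihelion v_p = √[μ(2/r₁ − 1/a_t)] = 47140 m/s.
Δv₁ = v_p − v_c1 = 13330 m/s.
At r₂: circular v_c2 = √(μ/r₂) = 5729 m/s; transfer-aphelion v_a = √[μ(2/r₂ − 1/a_t)] = 1354 m/s.
Δv₂ = v_c2 − v_a = 4375 m/s.
Total Δv = Δv₁ + Δv₂ = 17710 m/s = 17.71 km/s.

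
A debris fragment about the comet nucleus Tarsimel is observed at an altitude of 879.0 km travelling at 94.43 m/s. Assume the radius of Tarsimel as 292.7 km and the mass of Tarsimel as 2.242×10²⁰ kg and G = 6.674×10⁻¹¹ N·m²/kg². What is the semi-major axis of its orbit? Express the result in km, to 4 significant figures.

a ≈ 900.1 km

μ = GM = 6.674×10⁻¹¹ × 2.242×10²⁰ = 1.496×10¹⁰ m³/s².
r = 292.7 + 879.0 = 1171.7 km = 1.172×10⁶ m.
Specific orbital energy ε = v²/2 − μ/r = (94.43)²/2 − 1.496×10¹⁰/1.172×10⁶ = -8.312×10³ J/kg.
Since ε = −μ/(2a), a = −μ/(2ε) = 9.001×10⁵ m = 900.10 km.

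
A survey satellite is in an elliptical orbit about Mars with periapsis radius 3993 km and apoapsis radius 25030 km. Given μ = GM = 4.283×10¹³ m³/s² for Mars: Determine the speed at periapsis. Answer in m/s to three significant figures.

Semi-major axis a = (r_p + r_a)/2 = 14512 km = 1.451×10⁷ m.
Vis-viva: v² = μ(2/r − 1/a) = 4.283×10¹³ × (5.009×10⁻⁷ − 6.891×10⁻⁸) = 1.850×10⁷ m²/s².
v = 4301 m/s.

v ≈ 4300 m/s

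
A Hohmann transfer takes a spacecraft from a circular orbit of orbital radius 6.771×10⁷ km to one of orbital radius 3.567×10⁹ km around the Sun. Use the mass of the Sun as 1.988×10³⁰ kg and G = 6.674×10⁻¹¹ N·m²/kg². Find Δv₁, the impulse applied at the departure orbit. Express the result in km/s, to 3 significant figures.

μ = GM = 6.674×10⁻¹¹ × 1.988×10³⁰ = 1.327×10²⁰ m³/s².
r₁ = 6.771×10⁷ km = 6.771×10¹⁰ m.
r₂ = 3.567×10⁹ km = 3.567×10¹² m.
Transfer ellipse a_t = (r₁ + r₂)/2 = 1.817×10¹² m.
At r₁: circular v_c1 = √(μ/r₁) = 44270 m/s; transfer-perihelion v_p = √[μ(2/r₁ − 1/a_t)] = 62020 m/s.
Δv₁ = v_p − v_c1 = 17750 m/s.
= 17.75 km/s.

Δv ≈ 17.7 km/s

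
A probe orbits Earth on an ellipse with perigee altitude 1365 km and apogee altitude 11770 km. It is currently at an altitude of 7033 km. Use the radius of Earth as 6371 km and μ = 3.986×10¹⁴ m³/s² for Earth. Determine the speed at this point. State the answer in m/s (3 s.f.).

r_p = 6371 + 1365 = 7736.0 km = 7.7360×10⁶ m.
r_a = 6371 + 11770 = 18141 km = 1.8141×10⁷ m.
r = 6371 + 7033 = 13404 km = 1.340×10⁷ m.
Semi-major axis a = (r_p + r_a)/2 = 12938 km = 1.294×10⁷ m.
Vis-viva: v² = μ(2/r − 1/a) = 3.986×10¹⁴ × (1.492×10⁻⁷ − 7.729×10⁻⁸) = 2.867×10⁷ m²/s².
v = 5354 m/s.

v ≈ 5350 m/s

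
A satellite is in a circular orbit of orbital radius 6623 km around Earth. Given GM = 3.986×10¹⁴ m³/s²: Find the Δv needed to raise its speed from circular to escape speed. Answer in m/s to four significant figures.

r = 6623 km = 6.623×10⁶ m.
Circular speed v_c = √(μ/r) = 7758 m/s.
Escape speed v_esc = √(2μ/r) = √2 × v_c = 10970 m/s.
Δv = v_esc − v_c = 3213 m/s.

Δv ≈ 3213 m/s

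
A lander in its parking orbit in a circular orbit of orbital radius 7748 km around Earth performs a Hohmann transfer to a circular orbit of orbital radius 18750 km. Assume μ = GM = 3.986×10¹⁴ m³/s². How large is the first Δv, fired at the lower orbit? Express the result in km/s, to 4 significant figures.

r₁ = 7748 km = 7.748×10⁶ m.
r₂ = 18750 km = 1.875×10⁷ m.
Transfer ellipse a_t = (r₁ + r₂)/2 = 1.325×10⁷ m.
At r₁: circular v_c1 = √(μ/r₁) = 7173 m/s; transfer-perigee v_p = √[μ(2/r₁ − 1/a_t)] = 8533 m/s.
Δv₁ = v_p − v_c1 = 1360 m/s.
= 1.360 km/s.

Δv ≈ 1.360 km/s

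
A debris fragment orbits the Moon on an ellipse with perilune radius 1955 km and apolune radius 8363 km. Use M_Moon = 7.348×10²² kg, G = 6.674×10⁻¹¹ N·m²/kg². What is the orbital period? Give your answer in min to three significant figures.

T ≈ 554 min

μ = GM = 6.674×10⁻¹¹ × 7.348×10²² = 4.904×10¹² m³/s².
Semi-major axis a = (r_p + r_a)/2 = (1955.0 + 8363.0)/2 = 5159.0 km = 5.159×10⁶ m.
By Kepler's third law T = 2π√(a³/μ) = 2π × 5.291×10³ = 3.325×10⁴ s.
= 554.1 min.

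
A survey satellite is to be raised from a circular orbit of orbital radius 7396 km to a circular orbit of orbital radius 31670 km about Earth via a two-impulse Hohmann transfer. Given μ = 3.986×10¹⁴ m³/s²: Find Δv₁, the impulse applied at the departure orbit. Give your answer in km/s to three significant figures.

r₁ = 7396 km = 7.396×10⁶ m.
r₂ = 31670 km = 3.167×10⁷ m.
Transfer ellipse a_t = (r₁ + r₂)/2 = 1.953×10⁷ m.
At r₁: circular v_c1 = √(μ/r₁) = 7341 m/s; transfer-perigee v_p = √[μ(2/r₁ − 1/a_t)] = 9348 m/s.
Δv₁ = v_p − v_c1 = 2007 m/s.
= 2.007 km/s.

Δv ≈ 2.01 km/s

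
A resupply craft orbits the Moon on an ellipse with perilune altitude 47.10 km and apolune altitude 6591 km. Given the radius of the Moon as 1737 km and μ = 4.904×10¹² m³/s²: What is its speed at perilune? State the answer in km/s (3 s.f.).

r_p = 1737 + 47.10 = 1784.1 km = 1.7841×10⁶ m.
r_a = 1737 + 6591 = 8328.0 km = 8.3280×10⁶ m.
Semi-major axis a = (r_p + r_a)/2 = 5056.1 km = 5.056×10⁶ m.
Vis-viva: v² = μ(2/r − 1/a) = 4.904×10¹² × (1.121×10⁻⁶ − 1.978×10⁻⁷) = 4.528×10⁶ m²/s².
v = 2128 m/s = 2.128 km/s.

v ≈ 2.13 km/s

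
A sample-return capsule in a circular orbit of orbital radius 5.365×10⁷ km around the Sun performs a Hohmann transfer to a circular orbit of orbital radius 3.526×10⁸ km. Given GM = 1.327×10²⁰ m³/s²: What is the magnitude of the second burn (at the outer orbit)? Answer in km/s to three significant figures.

r₁ = 5.365×10⁷ km = 5.365×10¹⁰ m.
r₂ = 3.526×10⁸ km = 3.526×10¹¹ m.
Transfer ellipse a_t = (r₁ + r₂)/2 = 2.031×10¹¹ m.
At r₁: circular v_c1 = √(μ/r₁) = 49730 m/s; transfer-perihelion v_p = √[μ(2/r₁ − 1/a_t)] = 65530 m/s.
At r₂: circular v_c2 = √(μ/r₂) = 19400 m/s; transfer-aphelion v_a = √[μ(2/r₂ − 1/a_t)] = 9970 m/s.
Δv₂ = v_c2 − v_a = 9430 m/s.
= 9.430 km/s.

Δv ≈ 9.43 km/s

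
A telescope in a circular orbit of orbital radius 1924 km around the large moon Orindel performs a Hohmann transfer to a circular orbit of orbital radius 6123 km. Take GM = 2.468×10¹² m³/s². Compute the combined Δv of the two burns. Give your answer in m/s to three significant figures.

Δv_total ≈ 460 m/s

r₁ = 1924 km = 1.924×10⁶ m.
r₂ = 6123 km = 6.123×10⁶ m.
Transfer ellipse a_t = (r₁ + r₂)/2 = 4.024×10⁶ m.
At r₁: circular v_c1 = √(μ/r₁) = 1133 m/s; transfer-periapsis v_p = √[μ(2/r₁ − 1/a_t)] = 1397 m/s.
Δv₁ = v_p − v_c1 = 264.6 m/s.
At r₂: circular v_c2 = √(μ/r₂) = 634.9 m/s; transfer-apoapsis v_a = √[μ(2/r₂ − 1/a_t)] = 439.0 m/s.
Δv₂ = v_c2 − v_a = 195.9 m/s.
Total Δv = Δv₁ + Δv₂ = 460.4 m/s.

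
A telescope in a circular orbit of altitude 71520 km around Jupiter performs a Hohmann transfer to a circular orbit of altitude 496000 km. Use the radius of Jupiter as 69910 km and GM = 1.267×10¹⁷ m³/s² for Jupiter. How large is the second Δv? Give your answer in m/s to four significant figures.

Δv ≈ 5501 m/s

r₁ = 69910 + 71520 = 141430 km = 1.4143×10⁸ m.
r₂ = 69910 + 496000 = 565910 km = 5.6591×10⁸ m.
Transfer ellipse a_t = (r₁ + r₂)/2 = 3.537×10⁸ m.
At r₁: circular v_c1 = √(μ/r₁) = 29930 m/s; transfer-perijove v_p = √[μ(2/r₁ − 1/a_t)] = 37860 m/s.
At r₂: circular v_c2 = √(μ/r₂) = 14960 m/s; transfer-apojove v_a = √[μ(2/r₂ − 1/a_t)] = 9462 m/s.
Δv₂ = v_c2 − v_a = 5501 m/s.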